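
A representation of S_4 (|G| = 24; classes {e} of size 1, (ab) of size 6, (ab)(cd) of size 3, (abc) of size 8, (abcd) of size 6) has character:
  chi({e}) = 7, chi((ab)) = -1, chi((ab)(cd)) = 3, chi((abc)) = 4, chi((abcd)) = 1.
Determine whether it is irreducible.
Not irreducible (reducible): <chi, chi> = 9 > 1.

Justification: <chi, chi> = (1/|G|) sum_C |C| * |chi(C)|^2 = (1/24)[1*|7|^2 + 6*|-1|^2 + 3*|3|^2 + 8*|4|^2 + 6*|1|^2]
  = (1/24)[(49) + (6) + (27) + (128) + (6)] = 216/24 = 9.
A character is irreducible iff <chi, chi> = 1, so this representation is reducible.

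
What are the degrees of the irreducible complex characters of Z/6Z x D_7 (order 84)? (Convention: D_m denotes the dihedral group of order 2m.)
Dimensions: 1, 1, 1, 1, 1, 1, 1, 1, 1, 1, 1, 1, 2, 2, 2, 2, 2, 2, 2, 2, 2, 2, 2, 2, 2, 2, 2, 2, 2, 2

There are 30 irreducibles (= number of conjugacy classes). Their dimensions d_i satisfy sum d_i^2 = |G| = 84: 1 + 1 + 1 + 1 + 1 + 1 + 1 + 1 + 1 + 1 + 1 + 1 + 4 + 4 + 4 + 4 + 4 + 4 + 4 + 4 + 4 + 4 + 4 + 4 + 4 + 4 + 4 + 4 + 4 + 4 = 84. (For the product with Z/6Z: each of the 6 1-dim characters of Z/6Z tensors with each irrep of D_7, giving 6 copies of each D_7-dimension.)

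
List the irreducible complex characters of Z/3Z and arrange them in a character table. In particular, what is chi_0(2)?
Character table of Z/3Z (irreps indexed chi_0,...,chi_2 with chi_k(m) = zeta_3^(k*m), zeta_3 = exp(2*pi*i/3)):
  irrep \ class  {0} (size 1)  {1} (size 1)    {2} (size 1)  
  chi_0          1             1               1             
  chi_1          1             exp(2*I*pi/3)   exp(-2*I*pi/3)
  chi_2          1             exp(-2*I*pi/3)  exp(2*I*pi/3) 

Spot check: chi_0(2) = zeta_3^(0*2) = zeta_3^0 = 1.

Working: Z/3Z is abelian, so all 3 irreducible complex representations are 1-dimensional. They are given by chi_k(m) = zeta_3^(k*m) for k = 0,...,2. Row orthogonality: sum_m chi_k(m) conj(chi_l(m)) = 3 * [k = l].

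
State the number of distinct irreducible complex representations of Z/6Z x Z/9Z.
54

Derivation: The number of irreducible complex representations of a finite group equals its number of conjugacy classes. Z/6Z x Z/9Z is abelian of order 54, so every element is its own conjugacy class: 54 classes, so Z/6Z x Z/9Z (order 54) has exactly 54 irreducible complex representations.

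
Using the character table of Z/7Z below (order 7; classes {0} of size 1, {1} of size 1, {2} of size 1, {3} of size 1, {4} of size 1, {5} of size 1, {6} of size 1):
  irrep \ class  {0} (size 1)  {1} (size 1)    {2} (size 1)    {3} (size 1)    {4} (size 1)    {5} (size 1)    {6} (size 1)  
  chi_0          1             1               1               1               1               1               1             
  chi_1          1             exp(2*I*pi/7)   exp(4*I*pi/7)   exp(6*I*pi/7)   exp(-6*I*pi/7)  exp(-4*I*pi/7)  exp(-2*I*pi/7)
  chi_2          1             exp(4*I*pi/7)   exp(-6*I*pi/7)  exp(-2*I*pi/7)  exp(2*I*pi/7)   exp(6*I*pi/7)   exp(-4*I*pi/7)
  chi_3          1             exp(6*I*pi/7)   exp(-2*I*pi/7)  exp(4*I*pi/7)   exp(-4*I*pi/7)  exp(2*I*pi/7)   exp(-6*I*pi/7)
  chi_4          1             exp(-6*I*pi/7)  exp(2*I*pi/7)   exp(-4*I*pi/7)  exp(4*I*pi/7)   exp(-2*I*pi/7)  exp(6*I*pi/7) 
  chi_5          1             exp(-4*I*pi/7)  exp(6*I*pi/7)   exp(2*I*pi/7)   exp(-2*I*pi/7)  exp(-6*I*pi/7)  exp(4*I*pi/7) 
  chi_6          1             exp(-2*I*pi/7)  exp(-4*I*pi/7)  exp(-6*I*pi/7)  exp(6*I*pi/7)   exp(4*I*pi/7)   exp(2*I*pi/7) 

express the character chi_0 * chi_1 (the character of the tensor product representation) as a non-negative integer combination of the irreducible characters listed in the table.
chi_0 tensor chi_1 = chi_1 (all other irreducibles have multiplicity 0).

Justification: The character of a tensor product is the pointwise product (chi_0 * chi_1)(C) = chi_0(C) * chi_1(C):
  {0}: (1)*(1), {1}: (1)*(exp(2*I*pi/7)), {2}: (1)*(exp(4*I*pi/7)), {3}: (1)*(exp(6*I*pi/7)), {4}: (1)*(exp(-6*I*pi/7)), {5}: (1)*(exp(-4*I*pi/7)), {6}: (1)*(exp(-2*I*pi/7))
so (chi_0 * chi_1) takes values
  {0} -> 1, {1} -> exp(2*I*pi/7), {2} -> exp(4*I*pi/7), {3} -> exp(6*I*pi/7), {4} -> exp(-6*I*pi/7), {5} -> exp(-4*I*pi/7), {6} -> exp(-2*I*pi/7).
Now take the inner product of this character with each irreducible chi from the table, <chi_0*chi_1, chi> = (1/7) sum_C |C| (chi_0*chi_1)(C) conj(chi(C)):
  <chi_0*chi_1, chi_0> = (1/7)[1*(1)*conj(1) + 1*(exp(2*I*pi/7))*conj(1) + 1*(exp(4*I*pi/7))*conj(1) + 1*(exp(6*I*pi/7))*conj(1) + 1*(exp(-6*I*pi/7))*conj(1) + 1*(exp(-4*I*pi/7))*conj(1) + 1*(exp(-2*I*pi/7))*conj(1)]
      = (1/7)[(1) + (exp(2*I*pi/7)) + (exp(4*I*pi/7)) + (exp(6*I*pi/7)) + (exp(-6*I*pi/7)) + (exp(-4*I*pi/7)) + (exp(-2*I*pi/7))] = 0/7 = 0
  <chi_0*chi_1, chi_1> = (1/7)[1*(1)*conj(1) + 1*(exp(2*I*pi/7))*conj(exp(2*I*pi/7)) + 1*(exp(4*I*pi/7))*conj(exp(4*I*pi/7)) + 1*(exp(6*I*pi/7))*conj(exp(6*I*pi/7)) + 1*(exp(-6*I*pi/7))*conj(exp(-6*I*pi/7)) + 1*(exp(-4*I*pi/7))*conj(exp(-4*I*pi/7)) + 1*(exp(-2*I*pi/7))*conj(exp(-2*I*pi/7))]
      = (1/7)[(1) + (1) + (1) + (1) + (1) + (1) + (1)] = 7/7 = 1
  <chi_0*chi_1, chi_2> = (1/7)[1*(1)*conj(1) + 1*(exp(2*I*pi/7))*conj(exp(4*I*pi/7)) + 1*(exp(4*I*pi/7))*conj(exp(-6*I*pi/7)) + 1*(exp(6*I*pi/7))*conj(exp(-2*I*pi/7)) + 1*(exp(-6*I*pi/7))*conj(exp(2*I*pi/7)) + 1*(exp(-4*I*pi/7))*conj(exp(6*I*pi/7)) + 1*(exp(-2*I*pi/7))*conj(exp(-4*I*pi/7))]
      = (1/7)[(1) + (exp(-2*I*pi/7)) + (exp(-4*I*pi/7)) + (exp(-6*I*pi/7)) + (exp(6*I*pi/7)) + (exp(4*I*pi/7)) + (exp(2*I*pi/7))] = 0/7 = 0
  <chi_0*chi_1, chi_3> = (1/7)[1*(1)*conj(1) + 1*(exp(2*I*pi/7))*conj(exp(6*I*pi/7)) + 1*(exp(4*I*pi/7))*conj(exp(-2*I*pi/7)) + 1*(exp(6*I*pi/7))*conj(exp(4*I*pi/7)) + 1*(exp(-6*I*pi/7))*conj(exp(-4*I*pi/7)) + 1*(exp(-4*I*pi/7))*conj(exp(2*I*pi/7)) + 1*(exp(-2*I*pi/7))*conj(exp(-6*I*pi/7))]
      = (1/7)[(1) + (exp(-4*I*pi/7)) + (exp(6*I*pi/7)) + (exp(2*I*pi/7)) + (exp(-2*I*pi/7)) + (exp(-6*I*pi/7)) + (exp(4*I*pi/7))] = 0/7 = 0
  <chi_0*chi_1, chi_4> = (1/7)[1*(1)*conj(1) + 1*(exp(2*I*pi/7))*conj(exp(-6*I*pi/7)) + 1*(exp(4*I*pi/7))*conj(exp(2*I*pi/7)) + 1*(exp(6*I*pi/7))*conj(exp(-4*I*pi/7)) + 1*(exp(-6*I*pi/7))*conj(exp(4*I*pi/7)) + 1*(exp(-4*I*pi/7))*conj(exp(-2*I*pi/7)) + 1*(exp(-2*I*pi/7))*conj(exp(6*I*pi/7))]
      = (1/7)[(1) + (exp(-6*I*pi/7)) + (exp(2*I*pi/7)) + (exp(-4*I*pi/7)) + (exp(4*I*pi/7)) + (exp(-2*I*pi/7)) + (exp(6*I*pi/7))] = 0/7 = 0
  <chi_0*chi_1, chi_5> = (1/7)[1*(1)*conj(1) + 1*(exp(2*I*pi/7))*conj(exp(-4*I*pi/7)) + 1*(exp(4*I*pi/7))*conj(exp(6*I*pi/7)) + 1*(exp(6*I*pi/7))*conj(exp(2*I*pi/7)) + 1*(exp(-6*I*pi/7))*conj(exp(-2*I*pi/7)) + 1*(exp(-4*I*pi/7))*conj(exp(-6*I*pi/7)) + 1*(exp(-2*I*pi/7))*conj(exp(4*I*pi/7))]
      = (1/7)[(1) + (exp(6*I*pi/7)) + (exp(-2*I*pi/7)) + (exp(4*I*pi/7)) + (exp(-4*I*pi/7)) + (exp(2*I*pi/7)) + (exp(-6*I*pi/7))] = 0/7 = 0
  <chi_0*chi_1, chi_6> = (1/7)[1*(1)*conj(1) + 1*(exp(2*I*pi/7))*conj(exp(-2*I*pi/7)) + 1*(exp(4*I*pi/7))*conj(exp(-4*I*pi/7)) + 1*(exp(6*I*pi/7))*conj(exp(-6*I*pi/7)) + 1*(exp(-6*I*pi/7))*conj(exp(6*I*pi/7)) + 1*(exp(-4*I*pi/7))*conj(exp(4*I*pi/7)) + 1*(exp(-2*I*pi/7))*conj(exp(2*I*pi/7))]
      = (1/7)[(1) + (exp(4*I*pi/7)) + (exp(-6*I*pi/7)) + (exp(-2*I*pi/7)) + (exp(2*I*pi/7)) + (exp(6*I*pi/7)) + (exp(-4*I*pi/7))] = 0/7 = 0
(Exp terms are combined using exp(i*s)*conj(exp(i*t)) = exp(i*(s-t)), and sums of them are collapsed using the identity that for every m > 1 the m distinct m-th roots of unity sum to 0, e.g. 1 + exp(2*I*pi/3) + exp(-2*I*pi/3) = 0.)
Hence the multiplicities are chi_1: 1. Dimension check: dim(chi_0)*dim(chi_1) = 1*1 = 1 and sum (mult * dim) = 1*1 = 1.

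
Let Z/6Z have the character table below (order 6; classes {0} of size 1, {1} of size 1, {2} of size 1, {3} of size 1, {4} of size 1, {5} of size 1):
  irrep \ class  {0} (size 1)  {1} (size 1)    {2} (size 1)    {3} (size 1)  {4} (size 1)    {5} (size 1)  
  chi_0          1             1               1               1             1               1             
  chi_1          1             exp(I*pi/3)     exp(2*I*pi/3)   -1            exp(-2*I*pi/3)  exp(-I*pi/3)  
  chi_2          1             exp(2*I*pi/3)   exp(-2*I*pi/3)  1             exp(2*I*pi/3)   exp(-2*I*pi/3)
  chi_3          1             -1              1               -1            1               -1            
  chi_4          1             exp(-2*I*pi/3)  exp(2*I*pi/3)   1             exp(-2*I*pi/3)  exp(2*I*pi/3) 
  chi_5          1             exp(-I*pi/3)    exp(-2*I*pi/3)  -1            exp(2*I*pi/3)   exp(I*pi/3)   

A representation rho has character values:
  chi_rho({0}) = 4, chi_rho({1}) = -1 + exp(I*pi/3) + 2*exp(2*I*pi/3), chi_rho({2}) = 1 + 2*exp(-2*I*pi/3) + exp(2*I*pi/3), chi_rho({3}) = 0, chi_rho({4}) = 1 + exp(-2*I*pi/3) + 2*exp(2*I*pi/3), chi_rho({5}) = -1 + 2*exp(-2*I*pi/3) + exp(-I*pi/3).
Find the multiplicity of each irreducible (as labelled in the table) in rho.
Multiplicities: chi_0: 0, chi_1: 1, chi_2: 2, chi_3: 1, chi_4: 0, chi_5: 0.

Proof sketch: Use <chi_rho, chi> = (1/|G|) sum_C |C| * chi_rho(C) * conj(chi(C)) with |G| = 6 for each irreducible chi in the table:
  <chi_rho, chi_0> = (1/6)[1*(4)*conj(1) + 1*(-1 + exp(I*pi/3) + 2*exp(2*I*pi/3))*conj(1) + 1*(1 + 2*exp(-2*I*pi/3) + exp(2*I*pi/3))*conj(1) + 1*(0)*conj(1) + 1*(1 + exp(-2*I*pi/3) + 2*exp(2*I*pi/3))*conj(1) + 1*(-1 + 2*exp(-2*I*pi/3) + exp(-I*pi/3))*conj(1)]
      = (1/6)[(4) + (-1 + exp(I*pi/3) + 2*exp(2*I*pi/3)) + (1 + 2*exp(-2*I*pi/3) + exp(2*I*pi/3)) + (0) + (1 + exp(-2*I*pi/3) + 2*exp(2*I*pi/3)) + (-1 + 2*exp(-2*I*pi/3) + exp(-I*pi/3))] = 0/6 = 0
  <chi_rho, chi_1> = (1/6)[1*(4)*conj(1) + 1*(-1 + exp(I*pi/3) + 2*exp(2*I*pi/3))*conj(exp(I*pi/3)) + 1*(1 + 2*exp(-2*I*pi/3) + exp(2*I*pi/3))*conj(exp(2*I*pi/3)) + 1*(0)*conj(-1) + 1*(1 + exp(-2*I*pi/3) + 2*exp(2*I*pi/3))*conj(exp(-2*I*pi/3)) + 1*(-1 + 2*exp(-2*I*pi/3) + exp(-I*pi/3))*conj(exp(-I*pi/3))]
      = (1/6)[(4) + (1 - exp(-I*pi/3) + 2*exp(I*pi/3)) + (1 + exp(-2*I*pi/3) + 2*exp(2*I*pi/3)) + (0) + (1 + 2*exp(-2*I*pi/3) + exp(2*I*pi/3)) + (1 + 2*exp(-I*pi/3) - exp(I*pi/3))] = 6/6 = 1
  <chi_rho, chi_2> = (1/6)[1*(4)*conj(1) + 1*(-1 + exp(I*pi/3) + 2*exp(2*I*pi/3))*conj(exp(2*I*pi/3)) + 1*(1 + 2*exp(-2*I*pi/3) + exp(2*I*pi/3))*conj(exp(-2*I*pi/3)) + 1*(0)*conj(1) + 1*(1 + exp(-2*I*pi/3) + 2*exp(2*I*pi/3))*conj(exp(2*I*pi/3)) + 1*(-1 + 2*exp(-2*I*pi/3) + exp(-I*pi/3))*conj(exp(-2*I*pi/3))]
      = (1/6)[(4) + (3) + (1) + (0) + (1) + (3)] = 12/6 = 2
  <chi_rho, chi_3> = (1/6)[1*(4)*conj(1) + 1*(-1 + exp(I*pi/3) + 2*exp(2*I*pi/3))*conj(-1) + 1*(1 + 2*exp(-2*I*pi/3) + exp(2*I*pi/3))*conj(1) + 1*(0)*conj(-1) + 1*(1 + exp(-2*I*pi/3) + 2*exp(2*I*pi/3))*conj(1) + 1*(-1 + 2*exp(-2*I*pi/3) + exp(-I*pi/3))*conj(-1)]
      = (1/6)[(4) + (1 - 2*exp(2*I*pi/3) - exp(I*pi/3)) + (1 + 2*exp(-2*I*pi/3) + exp(2*I*pi/3)) + (0) + (1 + exp(-2*I*pi/3) + 2*exp(2*I*pi/3)) + (1 - exp(-I*pi/3) - 2*exp(-2*I*pi/3))] = 6/6 = 1
  <chi_rho, chi_4> = (1/6)[1*(4)*conj(1) + 1*(-1 + exp(I*pi/3) + 2*exp(2*I*pi/3))*conj(exp(-2*I*pi/3)) + 1*(1 + 2*exp(-2*I*pi/3) + exp(2*I*pi/3))*conj(exp(2*I*pi/3)) + 1*(0)*conj(1) + 1*(1 + exp(-2*I*pi/3) + 2*exp(2*I*pi/3))*conj(exp(-2*I*pi/3)) + 1*(-1 + 2*exp(-2*I*pi/3) + exp(-I*pi/3))*conj(exp(2*I*pi/3))]
      = (1/6)[(4) + (-1 + 2*exp(-2*I*pi/3) - exp(2*I*pi/3)) + (1 + exp(-2*I*pi/3) + 2*exp(2*I*pi/3)) + (0) + (1 + 2*exp(-2*I*pi/3) + exp(2*I*pi/3)) + (-1 - exp(-2*I*pi/3) + 2*exp(2*I*pi/3))] = 0/6 = 0
  <chi_rho, chi_5> = (1/6)[1*(4)*conj(1) + 1*(-1 + exp(I*pi/3) + 2*exp(2*I*pi/3))*conj(exp(-I*pi/3)) + 1*(1 + 2*exp(-2*I*pi/3) + exp(2*I*pi/3))*conj(exp(-2*I*pi/3)) + 1*(0)*conj(-1) + 1*(1 + exp(-2*I*pi/3) + 2*exp(2*I*pi/3))*conj(exp(2*I*pi/3)) + 1*(-1 + 2*exp(-2*I*pi/3) + exp(-I*pi/3))*conj(exp(I*pi/3))]
      = (1/6)[(4) + (-3) + (1) + (0) + (1) + (-3)] = 0/6 = 0
(Exp terms are combined using exp(i*s)*conj(exp(i*t)) = exp(i*(s-t)), and sums of them are collapsed using the identity that for every m > 1 the m distinct m-th roots of unity sum to 0, e.g. 1 + exp(2*I*pi/3) + exp(-2*I*pi/3) = 0.)
Dimension check: dim(rho) = sum (mult * dim) = 0*1 + 1*1 + 2*1 + 1*1 + 0*1 + 0*1 = 4 = chi_rho(e) = 4.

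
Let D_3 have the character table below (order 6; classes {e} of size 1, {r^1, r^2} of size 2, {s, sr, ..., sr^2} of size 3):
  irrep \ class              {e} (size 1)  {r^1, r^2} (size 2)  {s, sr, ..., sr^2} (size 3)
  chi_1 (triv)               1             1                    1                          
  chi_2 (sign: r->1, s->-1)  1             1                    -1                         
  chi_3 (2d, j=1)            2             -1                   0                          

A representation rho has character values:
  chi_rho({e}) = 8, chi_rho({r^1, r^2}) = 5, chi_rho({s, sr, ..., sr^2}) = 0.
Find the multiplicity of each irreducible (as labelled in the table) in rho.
Multiplicities: chi_1: 3, chi_2: 3, chi_3: 1.

Why: Use <chi_rho, chi> = (1/|G|) sum_C |C| * chi_rho(C) * conj(chi(C)) with |G| = 6 for each irreducible chi in the table:
  <chi_rho, chi_1> = (1/6)[1*(8)*conj(1) + 2*(5)*conj(1) + 3*(0)*conj(1)]
      = (1/6)[(8) + (10) + (0)] = 18/6 = 3
  <chi_rho, chi_2> = (1/6)[1*(8)*conj(1) + 2*(5)*conj(1) + 3*(0)*conj(-1)]
      = (1/6)[(8) + (10) + (0)] = 18/6 = 3
  <chi_rho, chi_3> = (1/6)[1*(8)*conj(2) + 2*(5)*conj(-1) + 3*(0)*conj(0)]
      = (1/6)[(16) + (-10) + (0)] = 6/6 = 1
Dimension check: dim(rho) = sum (mult * dim) = 3*1 + 3*1 + 1*2 = 8 = chi_rho(e) = 8.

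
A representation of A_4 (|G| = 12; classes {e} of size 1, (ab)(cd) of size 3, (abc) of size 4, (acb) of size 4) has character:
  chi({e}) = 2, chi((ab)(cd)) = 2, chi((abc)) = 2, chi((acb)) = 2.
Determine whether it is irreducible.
Not irreducible (reducible): <chi, chi> = 4 > 1.

Details: <chi, chi> = (1/|G|) sum_C |C| * |chi(C)|^2 = (1/12)[1*|2|^2 + 3*|2|^2 + 4*|2|^2 + 4*|2|^2]
  = (1/12)[(4) + (12) + (16) + (16)] = 48/12 = 4.
(Exp terms are combined using exp(i*s)*conj(exp(i*t)) = exp(i*(s-t)), and sums of them are collapsed using the identity that for every m > 1 the m distinct m-th roots of unity sum to 0, e.g. 1 + exp(2*I*pi/3) + exp(-2*I*pi/3) = 0.)
A character is irreducible iff <chi, chi> = 1, so this representation is reducible.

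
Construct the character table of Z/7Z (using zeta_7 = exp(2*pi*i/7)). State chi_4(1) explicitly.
Character table of Z/7Z (irreps indexed chi_0,...,chi_6 with chi_k(m) = zeta_7^(k*m), zeta_7 = exp(2*pi*i/7)):
  irrep \ class  {0} (size 1)  {1} (size 1)    {2} (size 1)    {3} (size 1)    {4} (size 1)    {5} (size 1)    {6} (size 1)  
  chi_0          1             1               1               1               1               1               1             
  chi_1          1             exp(2*I*pi/7)   exp(4*I*pi/7)   exp(6*I*pi/7)   exp(-6*I*pi/7)  exp(-4*I*pi/7)  exp(-2*I*pi/7)
  chi_2          1             exp(4*I*pi/7)   exp(-6*I*pi/7)  exp(-2*I*pi/7)  exp(2*I*pi/7)   exp(6*I*pi/7)   exp(-4*I*pi/7)
  chi_3          1             exp(6*I*pi/7)   exp(-2*I*pi/7)  exp(4*I*pi/7)   exp(-4*I*pi/7)  exp(2*I*pi/7)   exp(-6*I*pi/7)
  chi_4          1             exp(-6*I*pi/7)  exp(2*I*pi/7)   exp(-4*I*pi/7)  exp(4*I*pi/7)   exp(-2*I*pi/7)  exp(6*I*pi/7) 
  chi_5          1             exp(-4*I*pi/7)  exp(6*I*pi/7)   exp(2*I*pi/7)   exp(-2*I*pi/7)  exp(-6*I*pi/7)  exp(4*I*pi/7) 
  chi_6          1             exp(-2*I*pi/7)  exp(-4*I*pi/7)  exp(-6*I*pi/7)  exp(6*I*pi/7)   exp(4*I*pi/7)   exp(2*I*pi/7) 

Spot check: chi_4(1) = zeta_7^(4*1) = zeta_7^4 = exp(-6*I*pi/7).

Why: Z/7Z is abelian, so all 7 irreducible complex representations are 1-dimensional. They are given by chi_k(m) = zeta_7^(k*m) for k = 0,...,6. Row orthogonality: sum_m chi_k(m) conj(chi_l(m)) = 7 * [k = l].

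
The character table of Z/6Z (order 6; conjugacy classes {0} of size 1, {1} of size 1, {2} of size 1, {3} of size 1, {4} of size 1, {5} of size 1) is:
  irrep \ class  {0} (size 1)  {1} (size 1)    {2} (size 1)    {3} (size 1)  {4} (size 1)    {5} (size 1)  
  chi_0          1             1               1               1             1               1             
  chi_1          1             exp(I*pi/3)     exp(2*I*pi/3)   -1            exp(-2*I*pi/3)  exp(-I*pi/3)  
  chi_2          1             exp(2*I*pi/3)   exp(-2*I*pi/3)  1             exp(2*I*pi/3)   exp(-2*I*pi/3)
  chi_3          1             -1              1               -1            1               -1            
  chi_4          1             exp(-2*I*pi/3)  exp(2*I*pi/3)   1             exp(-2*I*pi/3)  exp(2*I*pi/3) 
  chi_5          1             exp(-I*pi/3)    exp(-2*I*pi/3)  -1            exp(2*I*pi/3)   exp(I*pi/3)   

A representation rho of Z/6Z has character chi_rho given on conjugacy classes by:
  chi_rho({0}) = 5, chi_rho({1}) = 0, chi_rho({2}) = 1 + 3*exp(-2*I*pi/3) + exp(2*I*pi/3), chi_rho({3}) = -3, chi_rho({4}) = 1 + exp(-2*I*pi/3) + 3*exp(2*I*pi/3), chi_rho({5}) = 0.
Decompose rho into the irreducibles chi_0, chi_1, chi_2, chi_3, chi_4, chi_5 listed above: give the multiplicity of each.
Multiplicities: chi_0: 0, chi_1: 1, chi_2: 1, chi_3: 1, chi_4: 0, chi_5: 2.

Use <chi_rho, chi> = (1/|G|) sum_C |C| * chi_rho(C) * conj(chi(C)) with |G| = 6 for each irreducible chi in the table:
  <chi_rho, chi_0> = (1/6)[1*(5)*conj(1) + 1*(0)*conj(1) + 1*(1 + 3*exp(-2*I*pi/3) + exp(2*I*pi/3))*conj(1) + 1*(-3)*conj(1) + 1*(1 + exp(-2*I*pi/3) + 3*exp(2*I*pi/3))*conj(1) + 1*(0)*conj(1)]
      = (1/6)[(5) + (0) + (1 + 3*exp(-2*I*pi/3) + exp(2*I*pi/3)) + (-3) + (1 + exp(-2*I*pi/3) + 3*exp(2*I*pi/3)) + (0)] = 0/6 = 0
  <chi_rho, chi_1> = (1/6)[1*(5)*conj(1) + 1*(0)*conj(exp(I*pi/3)) + 1*(1 + 3*exp(-2*I*pi/3) + exp(2*I*pi/3))*conj(exp(2*I*pi/3)) + 1*(-3)*conj(-1) + 1*(1 + exp(-2*I*pi/3) + 3*exp(2*I*pi/3))*conj(exp(-2*I*pi/3)) + 1*(0)*conj(exp(-I*pi/3))]
      = (1/6)[(5) + (0) + (1 + exp(-2*I*pi/3) + 3*exp(2*I*pi/3)) + (3) + (1 + 3*exp(-2*I*pi/3) + exp(2*I*pi/3)) + (0)] = 6/6 = 1
  <chi_rho, chi_2> = (1/6)[1*(5)*conj(1) + 1*(0)*conj(exp(2*I*pi/3)) + 1*(1 + 3*exp(-2*I*pi/3) + exp(2*I*pi/3))*conj(exp(-2*I*pi/3)) + 1*(-3)*conj(1) + 1*(1 + exp(-2*I*pi/3) + 3*exp(2*I*pi/3))*conj(exp(2*I*pi/3)) + 1*(0)*conj(exp(-2*I*pi/3))]
      = (1/6)[(5) + (0) + (2) + (-3) + (2) + (0)] = 6/6 = 1
  <chi_rho, chi_3> = (1/6)[1*(5)*conj(1) + 1*(0)*conj(-1) + 1*(1 + 3*exp(-2*I*pi/3) + exp(2*I*pi/3))*conj(1) + 1*(-3)*conj(-1) + 1*(1 + exp(-2*I*pi/3) + 3*exp(2*I*pi/3))*conj(1) + 1*(0)*conj(-1)]
      = (1/6)[(5) + (0) + (1 + 3*exp(-2*I*pi/3) + exp(2*I*pi/3)) + (3) + (1 + exp(-2*I*pi/3) + 3*exp(2*I*pi/3)) + (0)] = 6/6 = 1
  <chi_rho, chi_4> = (1/6)[1*(5)*conj(1) + 1*(0)*conj(exp(-2*I*pi/3)) + 1*(1 + 3*exp(-2*I*pi/3) + exp(2*I*pi/3))*conj(exp(2*I*pi/3)) + 1*(-3)*conj(1) + 1*(1 + exp(-2*I*pi/3) + 3*exp(2*I*pi/3))*conj(exp(-2*I*pi/3)) + 1*(0)*conj(exp(2*I*pi/3))]
      = (1/6)[(5) + (0) + (1 + exp(-2*I*pi/3) + 3*exp(2*I*pi/3)) + (-3) + (1 + 3*exp(-2*I*pi/3) + exp(2*I*pi/3)) + (0)] = 0/6 = 0
  <chi_rho, chi_5> = (1/6)[1*(5)*conj(1) + 1*(0)*conj(exp(-I*pi/3)) + 1*(1 + 3*exp(-2*I*pi/3) + exp(2*I*pi/3))*conj(exp(-2*I*pi/3)) + 1*(-3)*conj(-1) + 1*(1 + exp(-2*I*pi/3) + 3*exp(2*I*pi/3))*conj(exp(2*I*pi/3)) + 1*(0)*conj(exp(I*pi/3))]
      = (1/6)[(5) + (0) + (2) + (3) + (2) + (0)] = 12/6 = 2
(Exp terms are combined using exp(i*s)*conj(exp(i*t)) = exp(i*(s-t)), and sums of them are collapsed using the identity that for every m > 1 the m distinct m-th roots of unity sum to 0, e.g. 1 + exp(2*I*pi/3) + exp(-2*I*pi/3) = 0.)
Dimension check: dim(rho) = sum (mult * dim) = 0*1 + 1*1 + 1*1 + 1*1 + 0*1 + 2*1 = 5 = chi_rho(e) = 5.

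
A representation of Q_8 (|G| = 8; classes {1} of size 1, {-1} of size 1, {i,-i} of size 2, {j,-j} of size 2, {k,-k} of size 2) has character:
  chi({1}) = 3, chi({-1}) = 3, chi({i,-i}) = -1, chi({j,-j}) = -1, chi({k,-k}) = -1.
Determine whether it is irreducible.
Not irreducible (reducible): <chi, chi> = 3 > 1.

Reasoning: <chi, chi> = (1/|G|) sum_C |C| * |chi(C)|^2 = (1/8)[1*|3|^2 + 1*|3|^2 + 2*|-1|^2 + 2*|-1|^2 + 2*|-1|^2]
  = (1/8)[(9) + (9) + (2) + (2) + (2)] = 24/8 = 3.
A character is irreducible iff <chi, chi> = 1, so this representation is reducible.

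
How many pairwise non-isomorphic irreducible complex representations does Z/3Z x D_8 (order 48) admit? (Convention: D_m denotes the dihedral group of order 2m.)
21

Explanation: The number of irreducible complex representations of a finite group equals its number of conjugacy classes. For a direct product, #classes(G x H) = #classes(G) * #classes(H). Z/3Z has 3 classes (abelian), D_8 has 7 classes, so 3 * 7 = 21, so Z/3Z x D_8 (order 48) has exactly 21 irreducible complex representations.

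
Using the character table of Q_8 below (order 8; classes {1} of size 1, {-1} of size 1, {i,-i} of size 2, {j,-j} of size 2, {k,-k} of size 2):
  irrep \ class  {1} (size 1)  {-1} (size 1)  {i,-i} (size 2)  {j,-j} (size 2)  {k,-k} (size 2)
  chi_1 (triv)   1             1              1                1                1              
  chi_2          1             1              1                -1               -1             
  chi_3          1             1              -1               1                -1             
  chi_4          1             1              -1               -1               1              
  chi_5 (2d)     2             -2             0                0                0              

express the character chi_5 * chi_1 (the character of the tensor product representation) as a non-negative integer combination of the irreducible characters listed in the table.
chi_5 tensor chi_1 = chi_5 (all other irreducibles have multiplicity 0).

Reasoning: The character of a tensor product is the pointwise product (chi_5 * chi_1)(C) = chi_5(C) * chi_1(C):
  {1}: (2)*(1), {-1}: (-2)*(1), {i,-i}: (0)*(1), {j,-j}: (0)*(1), {k,-k}: (0)*(1)
so (chi_5 * chi_1) takes values
  {1} -> 2, {-1} -> -2, {i,-i} -> 0, {j,-j} -> 0, {k,-k} -> 0.
Now take the inner product of this character with each irreducible chi from the table, <chi_5*chi_1, chi> = (1/8) sum_C |C| (chi_5*chi_1)(C) conj(chi(C)):
  <chi_5*chi_1, chi_1> = (1/8)[1*(2)*conj(1) + 1*(-2)*conj(1) + 2*(0)*conj(1) + 2*(0)*conj(1) + 2*(0)*conj(1)]
      = (1/8)[(2) + (-2) + (0) + (0) + (0)] = 0/8 = 0
  <chi_5*chi_1, chi_2> = (1/8)[1*(2)*conj(1) + 1*(-2)*conj(1) + 2*(0)*conj(1) + 2*(0)*conj(-1) + 2*(0)*conj(-1)]
      = (1/8)[(2) + (-2) + (0) + (0) + (0)] = 0/8 = 0
  <chi_5*chi_1, chi_3> = (1/8)[1*(2)*conj(1) + 1*(-2)*conj(1) + 2*(0)*conj(-1) + 2*(0)*conj(1) + 2*(0)*conj(-1)]
      = (1/8)[(2) + (-2) + (0) + (0) + (0)] = 0/8 = 0
  <chi_5*chi_1, chi_4> = (1/8)[1*(2)*conj(1) + 1*(-2)*conj(1) + 2*(0)*conj(-1) + 2*(0)*conj(-1) + 2*(0)*conj(1)]
      = (1/8)[(2) + (-2) + (0) + (0) + (0)] = 0/8 = 0
  <chi_5*chi_1, chi_5> = (1/8)[1*(2)*conj(2) + 1*(-2)*conj(-2) + 2*(0)*conj(0) + 2*(0)*conj(0) + 2*(0)*conj(0)]
      = (1/8)[(4) + (4) + (0) + (0) + (0)] = 8/8 = 1
Hence the multiplicities are chi_5: 1. Dimension check: dim(chi_5)*dim(chi_1) = 2*1 = 2 and sum (mult * dim) = 1*2 = 2.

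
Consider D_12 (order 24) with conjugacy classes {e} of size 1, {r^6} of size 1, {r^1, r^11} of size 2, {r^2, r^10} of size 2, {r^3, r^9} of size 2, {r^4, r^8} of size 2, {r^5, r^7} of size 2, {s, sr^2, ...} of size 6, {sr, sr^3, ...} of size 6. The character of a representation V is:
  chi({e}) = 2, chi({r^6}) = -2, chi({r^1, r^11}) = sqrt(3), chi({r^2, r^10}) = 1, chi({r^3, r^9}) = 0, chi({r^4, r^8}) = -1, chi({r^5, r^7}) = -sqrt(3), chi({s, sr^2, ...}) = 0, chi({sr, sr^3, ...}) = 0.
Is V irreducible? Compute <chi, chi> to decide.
Irreducible: <chi, chi> = 1.

Proof sketch: <chi, chi> = (1/|G|) sum_C |C| * |chi(C)|^2 = (1/24)[1*|2|^2 + 1*|-2|^2 + 2*|sqrt(3)|^2 + 2*|1|^2 + 2*|0|^2 + 2*|-1|^2 + 2*|-sqrt(3)|^2 + 6*|0|^2 + 6*|0|^2]
  = (1/24)[(4) + (4) + (6) + (2) + (0) + (2) + (6) + (0) + (0)] = 24/24 = 1.
A character is irreducible iff <chi, chi> = 1, so this representation is irreducible.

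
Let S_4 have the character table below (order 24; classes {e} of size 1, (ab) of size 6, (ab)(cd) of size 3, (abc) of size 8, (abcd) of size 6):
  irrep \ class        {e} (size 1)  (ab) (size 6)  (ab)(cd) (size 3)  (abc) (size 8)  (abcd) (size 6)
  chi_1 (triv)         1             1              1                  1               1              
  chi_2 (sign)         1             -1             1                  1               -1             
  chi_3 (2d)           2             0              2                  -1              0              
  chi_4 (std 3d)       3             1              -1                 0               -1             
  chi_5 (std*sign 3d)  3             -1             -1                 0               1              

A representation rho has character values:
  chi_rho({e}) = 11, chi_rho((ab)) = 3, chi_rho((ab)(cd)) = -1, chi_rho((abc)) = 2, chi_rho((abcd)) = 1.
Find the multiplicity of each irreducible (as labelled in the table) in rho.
Multiplicities: chi_1: 2, chi_2: 0, chi_3: 0, chi_4: 2, chi_5: 1.

Why: Use <chi_rho, chi> = (1/|G|) sum_C |C| * chi_rho(C) * conj(chi(C)) with |G| = 24 for each irreducible chi in the table:
  <chi_rho, chi_1> = (1/24)[1*(11)*conj(1) + 6*(3)*conj(1) + 3*(-1)*conj(1) + 8*(2)*conj(1) + 6*(1)*conj(1)]
      = (1/24)[(11) + (18) + (-3) + (16) + (6)] = 48/24 = 2
  <chi_rho, chi_2> = (1/24)[1*(11)*conj(1) + 6*(3)*conj(-1) + 3*(-1)*conj(1) + 8*(2)*conj(1) + 6*(1)*conj(-1)]
      = (1/24)[(11) + (-18) + (-3) + (16) + (-6)] = 0/24 = 0
  <chi_rho, chi_3> = (1/24)[1*(11)*conj(2) + 6*(3)*conj(0) + 3*(-1)*conj(2) + 8*(2)*conj(-1) + 6*(1)*conj(0)]
      = (1/24)[(22) + (0) + (-6) + (-16) + (0)] = 0/24 = 0
  <chi_rho, chi_4> = (1/24)[1*(11)*conj(3) + 6*(3)*conj(1) + 3*(-1)*conj(-1) + 8*(2)*conj(0) + 6*(1)*conj(-1)]
      = (1/24)[(33) + (18) + (3) + (0) + (-6)] = 48/24 = 2
  <chi_rho, chi_5> = (1/24)[1*(11)*conj(3) + 6*(3)*conj(-1) + 3*(-1)*conj(-1) + 8*(2)*conj(0) + 6*(1)*conj(1)]
      = (1/24)[(33) + (-18) + (3) + (0) + (6)] = 24/24 = 1
Dimension check: dim(rho) = sum (mult * dim) = 2*1 + 0*1 + 0*2 + 2*3 + 1*3 = 11 = chi_rho(e) = 11.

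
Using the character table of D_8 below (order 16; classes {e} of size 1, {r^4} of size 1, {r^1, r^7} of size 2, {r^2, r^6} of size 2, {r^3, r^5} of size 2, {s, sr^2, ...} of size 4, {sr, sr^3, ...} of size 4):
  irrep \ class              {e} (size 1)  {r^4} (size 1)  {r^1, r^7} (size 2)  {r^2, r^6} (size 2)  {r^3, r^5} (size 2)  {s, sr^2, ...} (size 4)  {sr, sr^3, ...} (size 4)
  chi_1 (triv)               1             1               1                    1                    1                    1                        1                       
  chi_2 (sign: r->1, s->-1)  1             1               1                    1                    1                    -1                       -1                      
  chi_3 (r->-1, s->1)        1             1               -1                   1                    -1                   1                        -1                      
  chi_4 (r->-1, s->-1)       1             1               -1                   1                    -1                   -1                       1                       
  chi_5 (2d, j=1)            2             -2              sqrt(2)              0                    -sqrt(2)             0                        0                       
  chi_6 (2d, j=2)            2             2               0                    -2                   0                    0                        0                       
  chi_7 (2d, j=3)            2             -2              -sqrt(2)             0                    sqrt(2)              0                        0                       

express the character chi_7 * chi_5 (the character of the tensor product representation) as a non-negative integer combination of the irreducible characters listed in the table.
chi_7 tensor chi_5 = chi_3 + chi_4 + chi_6 (all other irreducibles have multiplicity 0).

Argument: The character of a tensor product is the pointwise product (chi_7 * chi_5)(C) = chi_7(C) * chi_5(C):
  {e}: (2)*(2), {r^4}: (-2)*(-2), {r^1, r^7}: (-sqrt(2))*(sqrt(2)), {r^2, r^6}: (0)*(0), {r^3, r^5}: (sqrt(2))*(-sqrt(2)), {s, sr^2, ...}: (0)*(0), {sr, sr^3, ...}: (0)*(0)
so (chi_7 * chi_5) takes values
  {e} -> 4, {r^4} -> 4, {r^1, r^7} -> -2, {r^2, r^6} -> 0, {r^3, r^5} -> -2, {s, sr^2, ...} -> 0, {sr, sr^3, ...} -> 0.
Now take the inner product of this character with each irreducible chi from the table, <chi_7*chi_5, chi> = (1/16) sum_C |C| (chi_7*chi_5)(C) conj(chi(C)):
  <chi_7*chi_5, chi_1> = (1/16)[1*(4)*conj(1) + 1*(4)*conj(1) + 2*(-2)*conj(1) + 2*(0)*conj(1) + 2*(-2)*conj(1) + 4*(0)*conj(1) + 4*(0)*conj(1)]
      = (1/16)[(4) + (4) + (-4) + (0) + (-4) + (0) + (0)] = 0/16 = 0
  <chi_7*chi_5, chi_2> = (1/16)[1*(4)*conj(1) + 1*(4)*conj(1) + 2*(-2)*conj(1) + 2*(0)*conj(1) + 2*(-2)*conj(1) + 4*(0)*conj(-1) + 4*(0)*conj(-1)]
      = (1/16)[(4) + (4) + (-4) + (0) + (-4) + (0) + (0)] = 0/16 = 0
  <chi_7*chi_5, chi_3> = (1/16)[1*(4)*conj(1) + 1*(4)*conj(1) + 2*(-2)*conj(-1) + 2*(0)*conj(1) + 2*(-2)*conj(-1) + 4*(0)*conj(1) + 4*(0)*conj(-1)]
      = (1/16)[(4) + (4) + (4) + (0) + (4) + (0) + (0)] = 16/16 = 1
  <chi_7*chi_5, chi_4> = (1/16)[1*(4)*conj(1) + 1*(4)*conj(1) + 2*(-2)*conj(-1) + 2*(0)*conj(1) + 2*(-2)*conj(-1) + 4*(0)*conj(-1) + 4*(0)*conj(1)]
      = (1/16)[(4) + (4) + (4) + (0) + (4) + (0) + (0)] = 16/16 = 1
  <chi_7*chi_5, chi_5> = (1/16)[1*(4)*conj(2) + 1*(4)*conj(-2) + 2*(-2)*conj(sqrt(2)) + 2*(0)*conj(0) + 2*(-2)*conj(-sqrt(2)) + 4*(0)*conj(0) + 4*(0)*conj(0)]
      = (1/16)[(8) + (-8) + (-4*sqrt(2)) + (0) + (4*sqrt(2)) + (0) + (0)] = 0/16 = 0
  <chi_7*chi_5, chi_6> = (1/16)[1*(4)*conj(2) + 1*(4)*conj(2) + 2*(-2)*conj(0) + 2*(0)*conj(-2) + 2*(-2)*conj(0) + 4*(0)*conj(0) + 4*(0)*conj(0)]
      = (1/16)[(8) + (8) + (0) + (0) + (0) + (0) + (0)] = 16/16 = 1
  <chi_7*chi_5, chi_7> = (1/16)[1*(4)*conj(2) + 1*(4)*conj(-2) + 2*(-2)*conj(-sqrt(2)) + 2*(0)*conj(0) + 2*(-2)*conj(sqrt(2)) + 4*(0)*conj(0) + 4*(0)*conj(0)]
      = (1/16)[(8) + (-8) + (4*sqrt(2)) + (0) + (-4*sqrt(2)) + (0) + (0)] = 0/16 = 0
Hence the multiplicities are chi_3: 1, chi_4: 1, chi_6: 1. Dimension check: dim(chi_7)*dim(chi_5) = 2*2 = 4 and sum (mult * dim) = 1*1 + 1*1 + 1*2 = 4.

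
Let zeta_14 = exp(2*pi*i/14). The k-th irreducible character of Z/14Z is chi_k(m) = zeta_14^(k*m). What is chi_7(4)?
chi_7(4) = zeta_14^28 = 1

Solution. chi_7(4) = zeta_14^(7*4) = zeta_14^28. Since zeta_14^14 = 1, this equals zeta_14^0 = exp(2*pi*i*0/14) = 1.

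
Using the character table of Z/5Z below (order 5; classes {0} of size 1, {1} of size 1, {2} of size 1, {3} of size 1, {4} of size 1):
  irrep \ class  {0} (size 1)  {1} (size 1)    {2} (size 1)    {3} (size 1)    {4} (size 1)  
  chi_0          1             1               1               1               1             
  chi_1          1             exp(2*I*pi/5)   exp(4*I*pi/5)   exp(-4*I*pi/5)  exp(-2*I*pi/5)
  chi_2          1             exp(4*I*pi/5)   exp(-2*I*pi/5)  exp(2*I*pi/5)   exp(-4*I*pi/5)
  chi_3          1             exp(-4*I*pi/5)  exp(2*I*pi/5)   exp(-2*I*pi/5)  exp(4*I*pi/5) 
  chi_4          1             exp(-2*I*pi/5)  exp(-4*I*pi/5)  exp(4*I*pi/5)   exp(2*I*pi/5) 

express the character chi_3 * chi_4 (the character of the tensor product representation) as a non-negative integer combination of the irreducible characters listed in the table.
chi_3 tensor chi_4 = chi_2 (all other irreducibles have multiplicity 0).

The character of a tensor product is the pointwise product (chi_3 * chi_4)(C) = chi_3(C) * chi_4(C):
  {0}: (1)*(1), {1}: (exp(-4*I*pi/5))*(exp(-2*I*pi/5)), {2}: (exp(2*I*pi/5))*(exp(-4*I*pi/5)), {3}: (exp(-2*I*pi/5))*(exp(4*I*pi/5)), {4}: (exp(4*I*pi/5))*(exp(2*I*pi/5))
so (chi_3 * chi_4) takes values
  {0} -> 1, {1} -> exp(4*I*pi/5), {2} -> exp(-2*I*pi/5), {3} -> exp(2*I*pi/5), {4} -> exp(-4*I*pi/5).
Now take the inner product of this character with each irreducible chi from the table, <chi_3*chi_4, chi> = (1/5) sum_C |C| (chi_3*chi_4)(C) conj(chi(C)):
  <chi_3*chi_4, chi_0> = (1/5)[1*(1)*conj(1) + 1*(exp(4*I*pi/5))*conj(1) + 1*(exp(-2*I*pi/5))*conj(1) + 1*(exp(2*I*pi/5))*conj(1) + 1*(exp(-4*I*pi/5))*conj(1)]
      = (1/5)[(1) + (exp(4*I*pi/5)) + (exp(-2*I*pi/5)) + (exp(2*I*pi/5)) + (exp(-4*I*pi/5))] = 0/5 = 0
  <chi_3*chi_4, chi_1> = (1/5)[1*(1)*conj(1) + 1*(exp(4*I*pi/5))*conj(exp(2*I*pi/5)) + 1*(exp(-2*I*pi/5))*conj(exp(4*I*pi/5)) + 1*(exp(2*I*pi/5))*conj(exp(-4*I*pi/5)) + 1*(exp(-4*I*pi/5))*conj(exp(-2*I*pi/5))]
      = (1/5)[(1) + (exp(2*I*pi/5)) + (exp(4*I*pi/5)) + (exp(-4*I*pi/5)) + (exp(-2*I*pi/5))] = 0/5 = 0
  <chi_3*chi_4, chi_2> = (1/5)[1*(1)*conj(1) + 1*(exp(4*I*pi/5))*conj(exp(4*I*pi/5)) + 1*(exp(-2*I*pi/5))*conj(exp(-2*I*pi/5)) + 1*(exp(2*I*pi/5))*conj(exp(2*I*pi/5)) + 1*(exp(-4*I*pi/5))*conj(exp(-4*I*pi/5))]
      = (1/5)[(1) + (1) + (1) + (1) + (1)] = 5/5 = 1
  <chi_3*chi_4, chi_3> = (1/5)[1*(1)*conj(1) + 1*(exp(4*I*pi/5))*conj(exp(-4*I*pi/5)) + 1*(exp(-2*I*pi/5))*conj(exp(2*I*pi/5)) + 1*(exp(2*I*pi/5))*conj(exp(-2*I*pi/5)) + 1*(exp(-4*I*pi/5))*conj(exp(4*I*pi/5))]
      = (1/5)[(1) + (exp(-2*I*pi/5)) + (exp(-4*I*pi/5)) + (exp(4*I*pi/5)) + (exp(2*I*pi/5))] = 0/5 = 0
  <chi_3*chi_4, chi_4> = (1/5)[1*(1)*conj(1) + 1*(exp(4*I*pi/5))*conj(exp(-2*I*pi/5)) + 1*(exp(-2*I*pi/5))*conj(exp(-4*I*pi/5)) + 1*(exp(2*I*pi/5))*conj(exp(4*I*pi/5)) + 1*(exp(-4*I*pi/5))*conj(exp(2*I*pi/5))]
      = (1/5)[(1) + (exp(-4*I*pi/5)) + (exp(2*I*pi/5)) + (exp(-2*I*pi/5)) + (exp(4*I*pi/5))] = 0/5 = 0
(Exp terms are combined using exp(i*s)*conj(exp(i*t)) = exp(i*(s-t)), and sums of them are collapsed using the identity that for every m > 1 the m distinct m-th roots of unity sum to 0, e.g. 1 + exp(2*I*pi/3) + exp(-2*I*pi/3) = 0.)
Hence the multiplicities are chi_2: 1. Dimension check: dim(chi_3)*dim(chi_4) = 1*1 = 1 and sum (mult * dim) = 1*1 = 1.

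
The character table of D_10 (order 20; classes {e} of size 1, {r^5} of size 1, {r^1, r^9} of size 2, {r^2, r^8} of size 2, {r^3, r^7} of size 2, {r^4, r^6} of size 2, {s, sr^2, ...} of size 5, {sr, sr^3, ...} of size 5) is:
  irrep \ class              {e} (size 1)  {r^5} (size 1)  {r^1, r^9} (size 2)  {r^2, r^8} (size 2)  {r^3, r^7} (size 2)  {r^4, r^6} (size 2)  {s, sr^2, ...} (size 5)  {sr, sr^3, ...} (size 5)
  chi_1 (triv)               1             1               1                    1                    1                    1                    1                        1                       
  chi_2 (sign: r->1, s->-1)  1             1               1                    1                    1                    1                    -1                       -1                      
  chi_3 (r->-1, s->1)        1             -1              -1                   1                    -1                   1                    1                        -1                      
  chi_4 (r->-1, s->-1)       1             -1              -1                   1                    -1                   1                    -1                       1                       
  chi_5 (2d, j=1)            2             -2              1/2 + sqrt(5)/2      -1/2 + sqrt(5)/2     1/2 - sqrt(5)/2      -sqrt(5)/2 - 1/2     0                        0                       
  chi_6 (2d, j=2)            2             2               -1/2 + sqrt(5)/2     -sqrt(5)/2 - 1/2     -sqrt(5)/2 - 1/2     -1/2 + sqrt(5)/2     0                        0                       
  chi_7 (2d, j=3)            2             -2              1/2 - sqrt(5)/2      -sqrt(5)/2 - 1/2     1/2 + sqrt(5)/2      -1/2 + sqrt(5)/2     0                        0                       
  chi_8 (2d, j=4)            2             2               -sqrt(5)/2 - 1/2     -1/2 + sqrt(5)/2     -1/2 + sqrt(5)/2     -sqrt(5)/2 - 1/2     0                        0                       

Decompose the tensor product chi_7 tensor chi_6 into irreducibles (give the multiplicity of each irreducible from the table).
chi_7 tensor chi_6 = chi_3 + chi_4 + chi_5 (all other irreducibles have multiplicity 0).

Details: The character of a tensor product is the pointwise product (chi_7 * chi_6)(C) = chi_7(C) * chi_6(C):
  {e}: (2)*(2), {r^5}: (-2)*(2), {r^1, r^9}: (1/2 - sqrt(5)/2)*(-1/2 + sqrt(5)/2), {r^2, r^8}: (-sqrt(5)/2 - 1/2)*(-sqrt(5)/2 - 1/2), {r^3, r^7}: (1/2 + sqrt(5)/2)*(-sqrt(5)/2 - 1/2), {r^4, r^6}: (-1/2 + sqrt(5)/2)*(-1/2 + sqrt(5)/2), {s, sr^2, ...}: (0)*(0), {sr, sr^3, ...}: (0)*(0)
so (chi_7 * chi_6) takes values
  {e} -> 4, {r^5} -> -4, {r^1, r^9} -> -3/2 + sqrt(5)/2, {r^2, r^8} -> sqrt(5)/2 + 3/2, {r^3, r^7} -> -3/2 - sqrt(5)/2, {r^4, r^6} -> 3/2 - sqrt(5)/2, {s, sr^2, ...} -> 0, {sr, sr^3, ...} -> 0.
Now take the inner product of this character with each irreducible chi from the table, <chi_7*chi_6, chi> = (1/20) sum_C |C| (chi_7*chi_6)(C) conj(chi(C)):
  <chi_7*chi_6, chi_1> = (1/20)[1*(4)*conj(1) + 1*(-4)*conj(1) + 2*(-3/2 + sqrt(5)/2)*conj(1) + 2*(sqrt(5)/2 + 3/2)*conj(1) + 2*(-3/2 - sqrt(5)/2)*conj(1) + 2*(3/2 - sqrt(5)/2)*conj(1) + 5*(0)*conj(1) + 5*(0)*conj(1)]
      = (1/20)[(4) + (-4) + (-3 + sqrt(5)) + (sqrt(5) + 3) + (-3 - sqrt(5)) + (3 - sqrt(5)) + (0) + (0)] = 0/20 = 0
  <chi_7*chi_6, chi_2> = (1/20)[1*(4)*conj(1) + 1*(-4)*conj(1) + 2*(-3/2 + sqrt(5)/2)*conj(1) + 2*(sqrt(5)/2 + 3/2)*conj(1) + 2*(-3/2 - sqrt(5)/2)*conj(1) + 2*(3/2 - sqrt(5)/2)*conj(1) + 5*(0)*conj(-1) + 5*(0)*conj(-1)]
      = (1/20)[(4) + (-4) + (-3 + sqrt(5)) + (sqrt(5) + 3) + (-3 - sqrt(5)) + (3 - sqrt(5)) + (0) + (0)] = 0/20 = 0
  <chi_7*chi_6, chi_3> = (1/20)[1*(4)*conj(1) + 1*(-4)*conj(-1) + 2*(-3/2 + sqrt(5)/2)*conj(-1) + 2*(sqrt(5)/2 + 3/2)*conj(1) + 2*(-3/2 - sqrt(5)/2)*conj(-1) + 2*(3/2 - sqrt(5)/2)*conj(1) + 5*(0)*conj(1) + 5*(0)*conj(-1)]
      = (1/20)[(4) + (4) + (3 - sqrt(5)) + (sqrt(5) + 3) + (sqrt(5) + 3) + (3 - sqrt(5)) + (0) + (0)] = 20/20 = 1
  <chi_7*chi_6, chi_4> = (1/20)[1*(4)*conj(1) + 1*(-4)*conj(-1) + 2*(-3/2 + sqrt(5)/2)*conj(-1) + 2*(sqrt(5)/2 + 3/2)*conj(1) + 2*(-3/2 - sqrt(5)/2)*conj(-1) + 2*(3/2 - sqrt(5)/2)*conj(1) + 5*(0)*conj(-1) + 5*(0)*conj(1)]
      = (1/20)[(4) + (4) + (3 - sqrt(5)) + (sqrt(5) + 3) + (sqrt(5) + 3) + (3 - sqrt(5)) + (0) + (0)] = 20/20 = 1
  <chi_7*chi_6, chi_5> = (1/20)[1*(4)*conj(2) + 1*(-4)*conj(-2) + 2*(-3/2 + sqrt(5)/2)*conj(1/2 + sqrt(5)/2) + 2*(sqrt(5)/2 + 3/2)*conj(-1/2 + sqrt(5)/2) + 2*(-3/2 - sqrt(5)/2)*conj(1/2 - sqrt(5)/2) + 2*(3/2 - sqrt(5)/2)*conj(-sqrt(5)/2 - 1/2) + 5*(0)*conj(0) + 5*(0)*conj(0)]
      = (1/20)[(8) + (8) + (1 - sqrt(5)) + (1 + sqrt(5)) + (1 + sqrt(5)) + (1 - sqrt(5)) + (0) + (0)] = 20/20 = 1
  <chi_7*chi_6, chi_6> = (1/20)[1*(4)*conj(2) + 1*(-4)*conj(2) + 2*(-3/2 + sqrt(5)/2)*conj(-1/2 + sqrt(5)/2) + 2*(sqrt(5)/2 + 3/2)*conj(-sqrt(5)/2 - 1/2) + 2*(-3/2 - sqrt(5)/2)*conj(-sqrt(5)/2 - 1/2) + 2*(3/2 - sqrt(5)/2)*conj(-1/2 + sqrt(5)/2) + 5*(0)*conj(0) + 5*(0)*conj(0)]
      = (1/20)[(8) + (-8) + (4 - 2*sqrt(5)) + (-2*sqrt(5) - 4) + (4 + 2*sqrt(5)) + (-4 + 2*sqrt(5)) + (0) + (0)] = 0/20 = 0
  <chi_7*chi_6, chi_7> = (1/20)[1*(4)*conj(2) + 1*(-4)*conj(-2) + 2*(-3/2 + sqrt(5)/2)*conj(1/2 - sqrt(5)/2) + 2*(sqrt(5)/2 + 3/2)*conj(-sqrt(5)/2 - 1/2) + 2*(-3/2 - sqrt(5)/2)*conj(1/2 + sqrt(5)/2) + 2*(3/2 - sqrt(5)/2)*conj(-1/2 + sqrt(5)/2) + 5*(0)*conj(0) + 5*(0)*conj(0)]
      = (1/20)[(8) + (8) + (-4 + 2*sqrt(5)) + (-2*sqrt(5) - 4) + (-2*sqrt(5) - 4) + (-4 + 2*sqrt(5)) + (0) + (0)] = 0/20 = 0
  <chi_7*chi_6, chi_8> = (1/20)[1*(4)*conj(2) + 1*(-4)*conj(2) + 2*(-3/2 + sqrt(5)/2)*conj(-sqrt(5)/2 - 1/2) + 2*(sqrt(5)/2 + 3/2)*conj(-1/2 + sqrt(5)/2) + 2*(-3/2 - sqrt(5)/2)*conj(-1/2 + sqrt(5)/2) + 2*(3/2 - sqrt(5)/2)*conj(-sqrt(5)/2 - 1/2) + 5*(0)*conj(0) + 5*(0)*conj(0)]
      = (1/20)[(8) + (-8) + (-1 + sqrt(5)) + (1 + sqrt(5)) + (-sqrt(5) - 1) + (1 - sqrt(5)) + (0) + (0)] = 0/20 = 0
Hence the multiplicities are chi_3: 1, chi_4: 1, chi_5: 1. Dimension check: dim(chi_7)*dim(chi_6) = 2*2 = 4 and sum (mult * dim) = 1*1 + 1*1 + 1*2 = 4.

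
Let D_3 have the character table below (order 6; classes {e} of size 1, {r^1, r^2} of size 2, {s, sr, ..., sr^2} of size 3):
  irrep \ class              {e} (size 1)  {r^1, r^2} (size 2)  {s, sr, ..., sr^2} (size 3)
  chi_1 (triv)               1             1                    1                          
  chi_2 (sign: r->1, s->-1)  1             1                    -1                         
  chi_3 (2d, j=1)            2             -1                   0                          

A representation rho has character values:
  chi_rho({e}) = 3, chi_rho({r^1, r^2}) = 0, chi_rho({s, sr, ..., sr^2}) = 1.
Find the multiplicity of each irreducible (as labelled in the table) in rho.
Multiplicities: chi_1: 1, chi_2: 0, chi_3: 1.

Argument: Use <chi_rho, chi> = (1/|G|) sum_C |C| * chi_rho(C) * conj(chi(C)) with |G| = 6 for each irreducible chi in the table:
  <chi_rho, chi_1> = (1/6)[1*(3)*conj(1) + 2*(0)*conj(1) + 3*(1)*conj(1)]
      = (1/6)[(3) + (0) + (3)] = 6/6 = 1
  <chi_rho, chi_2> = (1/6)[1*(3)*conj(1) + 2*(0)*conj(1) + 3*(1)*conj(-1)]
      = (1/6)[(3) + (0) + (-3)] = 0/6 = 0
  <chi_rho, chi_3> = (1/6)[1*(3)*conj(2) + 2*(0)*conj(-1) + 3*(1)*conj(0)]
      = (1/6)[(6) + (0) + (0)] = 6/6 = 1
Dimension check: dim(rho) = sum (mult * dim) = 1*1 + 0*1 + 1*2 = 3 = chi_rho(e) = 3.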